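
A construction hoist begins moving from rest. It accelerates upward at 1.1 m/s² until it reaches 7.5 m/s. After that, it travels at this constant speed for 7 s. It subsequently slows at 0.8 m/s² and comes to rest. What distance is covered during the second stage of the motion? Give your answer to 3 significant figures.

Phase 1 (accelerating): v₀ = 0 m/s, a = 1.1 m/s².
v = v₀ + at → t = (7.5 − 0) / 1.1 = 6.82 s
v² = v₀² + 2aΔx → Δx = (7.5² − 0²)/(2·1.1) = 25.6 m

Phase 2 (constant speed): v₀ = 7.50 m/s, a = 0 m/s².
v = v₀ + at = 7.50 + (0)(7) = 7.50 m/s
Δx = v₀t + ½at² = 7.50·7 + 0.5·0·7² = 52.5 m
Distance in phase 2 = 52.5 m

52.5 m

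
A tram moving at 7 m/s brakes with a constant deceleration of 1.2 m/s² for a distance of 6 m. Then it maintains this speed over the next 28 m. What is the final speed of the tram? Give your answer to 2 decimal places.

Phase 1 (decelerating): v₀ = 7.00 m/s, a = -1.2 m/s².
v² = v₀² + 2aΔx = 7.00² + 2·-1.2·6 = 34.6 → v = 5.88 m/s
t = (v − v₀)/a = (5.88 − 7.00)/-1.2 = 0.932 s

Phase 2 (constant speed): v₀ = 5.88 m/s, a = 0 m/s².
Constant speed: t = d/v = 28/5.88 = 4.76 s
Final speed = 5.88 m/s

5.88 m/s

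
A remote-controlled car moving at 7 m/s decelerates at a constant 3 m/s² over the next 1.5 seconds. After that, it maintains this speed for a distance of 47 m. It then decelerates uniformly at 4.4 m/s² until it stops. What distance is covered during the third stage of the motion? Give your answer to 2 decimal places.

Phase 1 (decelerating): v₀ = 7.00 m/s, a = -3 m/s².
v = v₀ + at = 7.00 + (-3)(1.5) = 2.50 m/s
Δx = v₀t + ½at² = 7.00·1.5 + 0.5·-3·1.5² = 7.12 m

Phase 2 (constant speed): v₀ = 2.50 m/s, a = 0 m/s².
Constant speed: t = d/v = 47/2.50 = 18.8 s

Phase 3 (decelerating): v₀ = 2.50 m/s, a = -4.4 m/s².
v = v₀ + at → t = (0 − 2.50) / -4.4 = 0.568 s
v² = v₀² + 2aΔx → Δx = (0² − 2.50²)/(2·-4.4) = 0.710 m
Distance in phase 3 = 0.710 m

0.71 m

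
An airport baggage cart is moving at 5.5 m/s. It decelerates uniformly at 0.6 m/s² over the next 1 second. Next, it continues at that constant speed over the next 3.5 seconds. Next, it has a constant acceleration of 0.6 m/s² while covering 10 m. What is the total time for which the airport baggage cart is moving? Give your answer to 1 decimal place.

Phase 1 (decelerating): v₀ = 5.50 m/s, a = -0.6 m/s².
v = v₀ + at = 5.50 + (-0.6)(1) = 4.90 m/s
Δx = v₀t + ½at² = 5.50·1 + 0.5·-0.6·1² = 5.20 m

Phase 2 (constant speed): v₀ = 4.90 m/s, a = 0 m/s².
v = v₀ + at = 4.90 + (0)(3.5) = 4.90 m/s
Δx = v₀t + ½at² = 4.90·3.5 + 0.5·0·3.5² = 17.2 m

Phase 3 (accelerating): v₀ = 4.90 m/s, a = 0.6 m/s².
v² = v₀² + 2aΔx = 4.90² + 2·0.6·10 = 36.0 → v = 6.00 m/s
t = (v − v₀)/a = (6.00 − 4.90)/0.6 = 1.83 s
Total time = 1.00 + 3.50 + 1.83 = 6.33 s

6.3 s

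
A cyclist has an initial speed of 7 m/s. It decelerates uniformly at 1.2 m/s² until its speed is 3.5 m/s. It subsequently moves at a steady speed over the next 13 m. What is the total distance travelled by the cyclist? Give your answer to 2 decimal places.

28.31 m

Phase 1 (decelerating): v₀ = 7.00 m/s, a = -1.2 m/s².
v = v₀ + at → t = (3.5 − 7.00) / -1.2 = 2.92 s
v² = v₀² + 2aΔx → Δx = (3.5² − 7.00²)/(2·-1.2) = 15.3 m

Phase 2 (constant speed): v₀ = 3.50 m/s, a = 0 m/s².
Constant speed: t = d/v = 13/3.50 = 3.71 s
Total distance = 15.3 + 13.0 = 28.3 m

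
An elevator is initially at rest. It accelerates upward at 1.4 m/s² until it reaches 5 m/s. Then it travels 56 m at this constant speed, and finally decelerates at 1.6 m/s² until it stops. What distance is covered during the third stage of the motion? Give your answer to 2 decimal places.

7.81 m

Phase 1 (accelerating): v₀ = 0 m/s, a = 1.4 m/s².
v = v₀ + at → t = (5 − 0) / 1.4 = 3.57 s
v² = v₀² + 2aΔx → Δx = (5² − 0²)/(2·1.4) = 8.93 m

Phase 2 (constant speed): v₀ = 5.00 m/s, a = 0 m/s².
Constant speed: t = d/v = 56/5.00 = 11.2 s

Phase 3 (decelerating): v₀ = 5.00 m/s, a = -1.6 m/s².
v = v₀ + at → t = (0 − 5.00) / -1.6 = 3.12 s
v² = v₀² + 2aΔx → Δx = (0² − 5.00²)/(2·-1.6) = 7.81 m
Distance in phase 3 = 7.81 m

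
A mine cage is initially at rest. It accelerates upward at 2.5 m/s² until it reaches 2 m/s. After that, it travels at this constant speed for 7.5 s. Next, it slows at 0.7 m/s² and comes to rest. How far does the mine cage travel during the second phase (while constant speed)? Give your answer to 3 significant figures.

Phase 1 (accelerating): v₀ = 0 m/s, a = 2.5 m/s².
v = v₀ + at → t = (2 − 0) / 2.5 = 0.800 s
v² = v₀² + 2aΔx → Δx = (2² − 0²)/(2·2.5) = 0.800 m

Phase 2 (constant speed): v₀ = 2.00 m/s, a = 0 m/s².
v = v₀ + at = 2.00 + (0)(7.5) = 2.00 m/s
Δx = v₀t + ½at² = 2.00·7.5 + 0.5·0·7.5² = 15.0 m
Distance in phase 2 = 15.0 m

15.0 m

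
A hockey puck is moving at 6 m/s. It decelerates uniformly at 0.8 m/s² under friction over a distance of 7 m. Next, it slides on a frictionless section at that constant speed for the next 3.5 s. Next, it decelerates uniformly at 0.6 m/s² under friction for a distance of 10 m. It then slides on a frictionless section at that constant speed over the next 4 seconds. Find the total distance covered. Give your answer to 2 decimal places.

Phase 1 (decelerating): v₀ = 6.00 m/s, a = -0.8 m/s².
v² = v₀² + 2aΔx = 6.00² + 2·-0.8·7 = 24.8 → v = 4.98 m/s
t = (v − v₀)/a = (4.98 − 6.00)/-0.8 = 1.28 s

Phase 2 (constant speed): v₀ = 4.98 m/s, a = 0 m/s².
v = v₀ + at = 4.98 + (0)(3.5) = 4.98 m/s
Δx = v₀t + ½at² = 4.98·3.5 + 0.5·0·3.5² = 17.4 m

Phase 3 (decelerating): v₀ = 4.98 m/s, a = -0.6 m/s².
v² = v₀² + 2aΔx = 4.98² + 2·-0.6·10 = 12.8 → v = 3.58 m/s
t = (v − v₀)/a = (3.58 − 4.98)/-0.6 = 2.34 s

Phase 4 (constant speed): v₀ = 3.58 m/s, a = 0 m/s².
v = v₀ + at = 3.58 + (0)(4) = 3.58 m/s
Δx = v₀t + ½at² = 3.58·4 + 0.5·0·4² = 14.3 m
Total distance = 7.00 + 17.4 + 10.0 + 14.3 = 48.7 m

48.74 m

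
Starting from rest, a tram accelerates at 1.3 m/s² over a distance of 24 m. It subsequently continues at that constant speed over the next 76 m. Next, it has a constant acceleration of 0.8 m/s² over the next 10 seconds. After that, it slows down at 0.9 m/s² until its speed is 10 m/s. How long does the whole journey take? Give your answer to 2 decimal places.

32.25 s

Phase 1 (accelerating): v₀ = 0 m/s, a = 1.3 m/s².
v² = v₀² + 2aΔx = 0² + 2·1.3·24 = 62.4 → v = 7.90 m/s
t = (v − v₀)/a = (7.90 − 0)/1.3 = 6.08 s

Phase 2 (constant speed): v₀ = 7.90 m/s, a = 0 m/s².
Constant speed: t = d/v = 76/7.90 = 9.62 s

Phase 3 (accelerating): v₀ = 7.90 m/s, a = 0.8 m/s².
v = v₀ + at = 7.90 + (0.8)(10) = 15.9 m/s
Δx = v₀t + ½at² = 7.90·10 + 0.5·0.8·10² = 119 m

Phase 4 (decelerating): v₀ = 15.9 m/s, a = -0.9 m/s².
v = v₀ + at → t = (10 − 15.9) / -0.9 = 6.55 s
v² = v₀² + 2aΔx → Δx = (10² − 15.9²)/(2·-0.9) = 84.9 m
Total time = 6.08 + 9.62 + 10.0 + 6.55 = 32.3 s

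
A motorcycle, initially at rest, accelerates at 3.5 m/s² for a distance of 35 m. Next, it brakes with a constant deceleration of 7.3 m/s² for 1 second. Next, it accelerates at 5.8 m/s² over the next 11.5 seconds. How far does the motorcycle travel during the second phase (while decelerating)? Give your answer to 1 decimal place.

Phase 1 (accelerating): v₀ = 0 m/s, a = 3.5 m/s².
v² = v₀² + 2aΔx = 0² + 2·3.5·35 = 245 → v = 15.7 m/s
t = (v − v₀)/a = (15.7 − 0)/3.5 = 4.47 s

Phase 2 (decelerating): v₀ = 15.7 m/s, a = -7.3 m/s².
v = v₀ + at = 15.7 + (-7.3)(1) = 8.35 m/s
Δx = v₀t + ½at² = 15.7·1 + 0.5·-7.3·1² = 12.0 m
Distance in phase 2 = 12.0 m

12.0 m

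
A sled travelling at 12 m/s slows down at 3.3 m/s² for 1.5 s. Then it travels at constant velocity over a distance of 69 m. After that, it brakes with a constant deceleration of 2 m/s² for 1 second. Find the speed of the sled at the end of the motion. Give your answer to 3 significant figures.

5.05 m/s

Phase 1 (decelerating): v₀ = 12.0 m/s, a = -3.3 m/s².
v = v₀ + at = 12.0 + (-3.3)(1.5) = 7.05 m/s
Δx = v₀t + ½at² = 12.0·1.5 + 0.5·-3.3·1.5² = 14.3 m

Phase 2 (constant speed): v₀ = 7.05 m/s, a = 0 m/s².
Constant speed: t = d/v = 69/7.05 = 9.79 s

Phase 3 (decelerating): v₀ = 7.05 m/s, a = -2 m/s².
v = v₀ + at = 7.05 + (-2)(1) = 5.05 m/s
Δx = v₀t + ½at² = 7.05·1 + 0.5·-2·1² = 6.05 m
Final speed = 5.05 m/s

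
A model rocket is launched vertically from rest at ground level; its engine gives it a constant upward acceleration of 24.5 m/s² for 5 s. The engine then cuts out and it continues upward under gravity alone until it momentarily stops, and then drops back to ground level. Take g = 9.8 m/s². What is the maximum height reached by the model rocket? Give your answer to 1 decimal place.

Phase 1 (powered ascent): v₀ = 0 m/s, a = 24.5 m/s².
v = v₀ + at = 0 + (24.5)(5) = 122 m/s
Δx = v₀t + ½at² = 0·5 + 0.5·24.5·5² = 306 m

Phase 2 (coasting upward): v₀ = 122 m/s, a = -9.8 m/s².
v = v₀ + at → t = (0 − 122) / -9.8 = 12.5 s
v² = v₀² + 2aΔx → Δx = (0² − 122²)/(2·-9.8) = 766 m
Maximum height = 306 + 766 = 1070 m

1071.9 m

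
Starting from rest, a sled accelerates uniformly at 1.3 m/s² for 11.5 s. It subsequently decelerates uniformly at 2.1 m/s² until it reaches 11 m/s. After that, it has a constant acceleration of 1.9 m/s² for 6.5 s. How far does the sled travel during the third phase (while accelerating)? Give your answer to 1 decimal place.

111.6 m

Phase 1 (accelerating): v₀ = 0 m/s, a = 1.3 m/s².
v = v₀ + at = 0 + (1.3)(11.5) = 15.0 m/s
Δx = v₀t + ½at² = 0·11.5 + 0.5·1.3·11.5² = 86.0 m

Phase 2 (decelerating): v₀ = 15.0 m/s, a = -2.1 m/s².
v = v₀ + at → t = (11 − 15.0) / -2.1 = 1.88 s
v² = v₀² + 2aΔx → Δx = (11² − 15.0²)/(2·-2.1) = 24.4 m

Phase 3 (accelerating): v₀ = 11.0 m/s, a = 1.9 m/s².
v = v₀ + at = 11.0 + (1.9)(6.5) = 23.4 m/s
Δx = v₀t + ½at² = 11.0·6.5 + 0.5·1.9·6.5² = 112 m
Distance in phase 3 = 112 m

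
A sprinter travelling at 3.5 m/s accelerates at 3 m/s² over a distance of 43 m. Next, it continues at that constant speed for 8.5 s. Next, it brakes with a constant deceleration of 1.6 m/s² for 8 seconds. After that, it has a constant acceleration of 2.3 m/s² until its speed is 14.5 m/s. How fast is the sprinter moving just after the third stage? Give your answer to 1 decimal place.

3.6 m/s

Phase 1 (accelerating): v₀ = 3.50 m/s, a = 3 m/s².
v² = v₀² + 2aΔx = 3.50² + 2·3·43 = 270 → v = 16.4 m/s
t = (v − v₀)/a = (16.4 − 3.50)/3 = 4.31 s

Phase 2 (constant speed): v₀ = 16.4 m/s, a = 0 m/s².
v = v₀ + at = 16.4 + (0)(8.5) = 16.4 m/s
Δx = v₀t + ½at² = 16.4·8.5 + 0.5·0·8.5² = 140 m

Phase 3 (decelerating): v₀ = 16.4 m/s, a = -1.6 m/s².
v = v₀ + at = 16.4 + (-1.6)(8) = 3.64 m/s
Δx = v₀t + ½at² = 16.4·8 + 0.5·-1.6·8² = 80.3 m
Speed at end of phase 3 = 3.64 m/s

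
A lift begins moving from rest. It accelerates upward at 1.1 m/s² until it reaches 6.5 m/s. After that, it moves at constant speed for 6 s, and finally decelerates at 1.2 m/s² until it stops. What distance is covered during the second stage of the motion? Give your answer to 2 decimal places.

39.00 m

Phase 1 (accelerating): v₀ = 0 m/s, a = 1.1 m/s².
v = v₀ + at → t = (6.5 − 0) / 1.1 = 5.91 s
v² = v₀² + 2aΔx → Δx = (6.5² − 0²)/(2·1.1) = 19.2 m

Phase 2 (constant speed): v₀ = 6.50 m/s, a = 0 m/s².
v = v₀ + at = 6.50 + (0)(6) = 6.50 m/s
Δx = v₀t + ½at² = 6.50·6 + 0.5·0·6² = 39.0 m
Distance in phase 2 = 39.0 m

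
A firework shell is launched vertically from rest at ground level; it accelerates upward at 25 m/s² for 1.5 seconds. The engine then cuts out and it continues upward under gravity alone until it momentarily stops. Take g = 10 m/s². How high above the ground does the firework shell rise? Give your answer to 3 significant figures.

Phase 1 (powered ascent): v₀ = 0 m/s, a = 25 m/s².
v = v₀ + at = 0 + (25)(1.5) = 37.5 m/s
Δx = v₀t + ½at² = 0·1.5 + 0.5·25·1.5² = 28.1 m

Phase 2 (coasting upward): v₀ = 37.5 m/s, a = -10 m/s².
v = v₀ + at → t = (0 − 37.5) / -10 = 3.75 s
v² = v₀² + 2aΔx → Δx = (0² − 37.5²)/(2·-10) = 70.3 m
Maximum height = 28.1 + 70.3 = 98.4 m

98.4 m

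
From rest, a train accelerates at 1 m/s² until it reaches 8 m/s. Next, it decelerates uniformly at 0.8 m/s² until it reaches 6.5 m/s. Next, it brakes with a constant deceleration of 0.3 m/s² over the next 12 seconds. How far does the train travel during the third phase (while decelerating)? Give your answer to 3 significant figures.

Phase 1 (accelerating): v₀ = 0 m/s, a = 1 m/s².
v = v₀ + at → t = (8 − 0) / 1 = 8.00 s
v² = v₀² + 2aΔx → Δx = (8² − 0²)/(2·1) = 32.0 m

Phase 2 (decelerating): v₀ = 8.00 m/s, a = -0.8 m/s².
v = v₀ + at → t = (6.5 − 8.00) / -0.8 = 1.88 s
v² = v₀² + 2aΔx → Δx = (6.5² − 8.00²)/(2·-0.8) = 13.6 m

Phase 3 (decelerating): v₀ = 6.50 m/s, a = -0.3 m/s².
v = v₀ + at = 6.50 + (-0.3)(12) = 2.90 m/s
Δx = v₀t + ½at² = 6.50·12 + 0.5·-0.3·12² = 56.4 m
Distance in phase 3 = 56.4 m

56.4 m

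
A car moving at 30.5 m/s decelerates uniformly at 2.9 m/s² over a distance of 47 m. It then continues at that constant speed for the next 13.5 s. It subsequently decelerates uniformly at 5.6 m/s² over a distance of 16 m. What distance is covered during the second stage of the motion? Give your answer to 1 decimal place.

346.2 m

Phase 1 (decelerating): v₀ = 30.5 m/s, a = -2.9 m/s².
v² = v₀² + 2aΔx = 30.5² + 2·-2.9·47 = 658 → v = 25.6 m/s
t = (v − v₀)/a = (25.6 − 30.5)/-2.9 = 1.67 s

Phase 2 (constant speed): v₀ = 25.6 m/s, a = 0 m/s².
v = v₀ + at = 25.6 + (0)(13.5) = 25.6 m/s
Δx = v₀t + ½at² = 25.6·13.5 + 0.5·0·13.5² = 346 m
Distance in phase 2 = 346 m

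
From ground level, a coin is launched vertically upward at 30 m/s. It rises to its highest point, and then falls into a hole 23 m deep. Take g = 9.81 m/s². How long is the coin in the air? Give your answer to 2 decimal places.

Phase 1 (rising): v₀ = 30.0 m/s, a = -9.81 m/s².
v = v₀ + at → t = (0 − 30.0) / -9.81 = 3.06 s
v² = v₀² + 2aΔx → Δx = (0² − 30.0²)/(2·-9.81) = 45.9 m

Phase 2 (falling): v₀ = 0 m/s, a = -9.81 m/s².
Falls 68.9 m from rest: t = √(2·68.9/9.81) = 3.75 s; v = g·t = 36.8 m/s.
Total time = 3.06 + 3.75 = 6.81 s

6.81 s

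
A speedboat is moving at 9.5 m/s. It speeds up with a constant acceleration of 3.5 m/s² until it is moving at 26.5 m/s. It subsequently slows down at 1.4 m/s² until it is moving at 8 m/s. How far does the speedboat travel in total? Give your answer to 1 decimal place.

Phase 1 (accelerating): v₀ = 9.50 m/s, a = 3.5 m/s².
v = v₀ + at → t = (26.5 − 9.50) / 3.5 = 4.86 s
v² = v₀² + 2aΔx → Δx = (26.5² − 9.50²)/(2·3.5) = 87.4 m

Phase 2 (decelerating): v₀ = 26.5 m/s, a = -1.4 m/s².
v = v₀ + at → t = (8 − 26.5) / -1.4 = 13.2 s
v² = v₀² + 2aΔx → Δx = (8² − 26.5²)/(2·-1.4) = 228 m
Total distance = 87.4 + 228 = 315 m

315.4 m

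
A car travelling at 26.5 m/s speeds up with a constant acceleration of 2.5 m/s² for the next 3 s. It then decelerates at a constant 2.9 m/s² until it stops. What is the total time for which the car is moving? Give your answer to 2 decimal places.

14.72 s

Phase 1 (accelerating): v₀ = 26.5 m/s, a = 2.5 m/s².
v = v₀ + at = 26.5 + (2.5)(3) = 34.0 m/s
Δx = v₀t + ½at² = 26.5·3 + 0.5·2.5·3² = 90.8 m

Phase 2 (decelerating): v₀ = 34.0 m/s, a = -2.9 m/s².
v = v₀ + at → t = (0 − 34.0) / -2.9 = 11.7 s
v² = v₀² + 2aΔx → Δx = (0² − 34.0²)/(2·-2.9) = 199 m
Total time = 3.00 + 11.7 = 14.7 s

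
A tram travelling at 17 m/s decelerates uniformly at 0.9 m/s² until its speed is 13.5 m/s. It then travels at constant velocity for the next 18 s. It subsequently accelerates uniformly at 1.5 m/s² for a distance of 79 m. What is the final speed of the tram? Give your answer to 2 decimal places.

Phase 1 (decelerating): v₀ = 17.0 m/s, a = -0.9 m/s².
v = v₀ + at → t = (13.5 − 17.0) / -0.9 = 3.89 s
v² = v₀² + 2aΔx → Δx = (13.5² − 17.0²)/(2·-0.9) = 59.3 m

Phase 2 (constant speed): v₀ = 13.5 m/s, a = 0 m/s².
v = v₀ + at = 13.5 + (0)(18) = 13.5 m/s
Δx = v₀t + ½at² = 13.5·18 + 0.5·0·18² = 243 m

Phase 3 (accelerating): v₀ = 13.5 m/s, a = 1.5 m/s².
v² = v₀² + 2aΔx = 13.5² + 2·1.5·79 = 419 → v = 20.5 m/s
t = (v − v₀)/a = (20.5 − 13.5)/1.5 = 4.65 s
Final speed = 20.5 m/s

20.48 m/s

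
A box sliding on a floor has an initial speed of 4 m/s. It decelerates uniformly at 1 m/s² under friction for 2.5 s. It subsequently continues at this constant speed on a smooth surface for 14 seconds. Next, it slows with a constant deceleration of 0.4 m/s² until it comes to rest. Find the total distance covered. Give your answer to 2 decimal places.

Phase 1 (decelerating): v₀ = 4.00 m/s, a = -1 m/s².
v = v₀ + at = 4.00 + (-1)(2.5) = 1.50 m/s
Δx = v₀t + ½at² = 4.00·2.5 + 0.5·-1·2.5² = 6.88 m

Phase 2 (constant speed): v₀ = 1.50 m/s, a = 0 m/s².
v = v₀ + at = 1.50 + (0)(14) = 1.50 m/s
Δx = v₀t + ½at² = 1.50·14 + 0.5·0·14² = 21.0 m

Phase 3 (decelerating): v₀ = 1.50 m/s, a = -0.4 m/s².
v = v₀ + at → t = (0 − 1.50) / -0.4 = 3.75 s
v² = v₀² + 2aΔx → Δx = (0² − 1.50²)/(2·-0.4) = 2.81 m
Total distance = 6.88 + 21.0 + 2.81 = 30.7 m

30.69 m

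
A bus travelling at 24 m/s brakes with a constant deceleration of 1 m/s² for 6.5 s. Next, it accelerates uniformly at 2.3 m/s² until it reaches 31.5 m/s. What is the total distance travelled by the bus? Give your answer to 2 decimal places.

284.01 m

Phase 1 (decelerating): v₀ = 24.0 m/s, a = -1 m/s².
v = v₀ + at = 24.0 + (-1)(6.5) = 17.5 m/s
Δx = v₀t + ½at² = 24.0·6.5 + 0.5·-1·6.5² = 135 m

Phase 2 (accelerating): v₀ = 17.5 m/s, a = 2.3 m/s².
v = v₀ + at → t = (31.5 − 17.5) / 2.3 = 6.09 s
v² = v₀² + 2aΔx → Δx = (31.5² − 17.5²)/(2·2.3) = 149 m
Total distance = 135 + 149 = 284 m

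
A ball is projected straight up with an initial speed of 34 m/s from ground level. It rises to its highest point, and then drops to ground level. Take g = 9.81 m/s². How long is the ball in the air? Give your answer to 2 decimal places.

Phase 1 (rising): v₀ = 34.0 m/s, a = -9.81 m/s².
v = v₀ + at → t = (0 − 34.0) / -9.81 = 3.47 s
v² = v₀² + 2aΔx → Δx = (0² − 34.0²)/(2·-9.81) = 58.9 m

Phase 2 (falling): v₀ = 0 m/s, a = -9.81 m/s².
Falls 58.9 m from rest: t = √(2·58.9/9.81) = 3.47 s; v = g·t = 34.0 m/s.
Total time = 3.47 + 3.47 = 6.93 s

6.93 s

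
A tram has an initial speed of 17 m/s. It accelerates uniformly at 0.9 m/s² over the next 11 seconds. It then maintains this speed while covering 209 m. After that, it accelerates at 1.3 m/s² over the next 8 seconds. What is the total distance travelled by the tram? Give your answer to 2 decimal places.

Phase 1 (accelerating): v₀ = 17.0 m/s, a = 0.9 m/s².
v = v₀ + at = 17.0 + (0.9)(11) = 26.9 m/s
Δx = v₀t + ½at² = 17.0·11 + 0.5·0.9·11² = 241 m

Phase 2 (constant speed): v₀ = 26.9 m/s, a = 0 m/s².
Constant speed: t = d/v = 209/26.9 = 7.77 s

Phase 3 (accelerating): v₀ = 26.9 m/s, a = 1.3 m/s².
v = v₀ + at = 26.9 + (1.3)(8) = 37.3 m/s
Δx = v₀t + ½at² = 26.9·8 + 0.5·1.3·8² = 257 m
Total distance = 241 + 209 + 257 = 707 m

707.25 m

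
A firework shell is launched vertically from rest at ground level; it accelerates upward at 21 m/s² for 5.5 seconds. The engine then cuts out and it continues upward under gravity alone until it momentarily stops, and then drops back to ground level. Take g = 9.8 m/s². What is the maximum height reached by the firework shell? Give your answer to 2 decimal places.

998.25 m

Phase 1 (powered ascent): v₀ = 0 m/s, a = 21 m/s².
v = v₀ + at = 0 + (21)(5.5) = 116 m/s
Δx = v₀t + ½at² = 0·5.5 + 0.5·21·5.5² = 318 m

Phase 2 (coasting upward): v₀ = 116 m/s, a = -9.8 m/s².
v = v₀ + at → t = (0 − 116) / -9.8 = 11.8 s
v² = v₀² + 2aΔx → Δx = (0² − 116²)/(2·-9.8) = 681 m
Maximum height = 318 + 681 = 998 m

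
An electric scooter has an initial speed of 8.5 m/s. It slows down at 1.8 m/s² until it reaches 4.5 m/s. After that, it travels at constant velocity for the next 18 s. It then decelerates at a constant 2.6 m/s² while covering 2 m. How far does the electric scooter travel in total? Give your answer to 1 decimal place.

97.4 m

Phase 1 (decelerating): v₀ = 8.50 m/s, a = -1.8 m/s².
v = v₀ + at → t = (4.5 − 8.50) / -1.8 = 2.22 s
v² = v₀² + 2aΔx → Δx = (4.5² − 8.50²)/(2·-1.8) = 14.4 m

Phase 2 (constant speed): v₀ = 4.50 m/s, a = 0 m/s².
v = v₀ + at = 4.50 + (0)(18) = 4.50 m/s
Δx = v₀t + ½at² = 4.50·18 + 0.5·0·18² = 81.0 m

Phase 3 (decelerating): v₀ = 4.50 m/s, a = -2.6 m/s².
v² = v₀² + 2aΔx = 4.50² + 2·-2.6·2 = 9.85 → v = 3.14 m/s
t = (v − v₀)/a = (3.14 − 4.50)/-2.6 = 0.524 s
Total distance = 14.4 + 81.0 + 2.00 = 97.4 m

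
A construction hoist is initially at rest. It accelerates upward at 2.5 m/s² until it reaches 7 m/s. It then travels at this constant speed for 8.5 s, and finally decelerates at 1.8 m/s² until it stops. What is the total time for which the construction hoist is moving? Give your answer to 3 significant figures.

15.2 s

Phase 1 (accelerating): v₀ = 0 m/s, a = 2.5 m/s².
v = v₀ + at → t = (7 − 0) / 2.5 = 2.80 s
v² = v₀² + 2aΔx → Δx = (7² − 0²)/(2·2.5) = 9.80 m

Phase 2 (constant speed): v₀ = 7.00 m/s, a = 0 m/s².
v = v₀ + at = 7.00 + (0)(8.5) = 7.00 m/s
Δx = v₀t + ½at² = 7.00·8.5 + 0.5·0·8.5² = 59.5 m

Phase 3 (decelerating): v₀ = 7.00 m/s, a = -1.8 m/s².
v = v₀ + at → t = (0 − 7.00) / -1.8 = 3.89 s
v² = v₀² + 2aΔx → Δx = (0² − 7.00²)/(2·-1.8) = 13.6 m
Total time = 2.80 + 8.50 + 3.89 = 15.2 s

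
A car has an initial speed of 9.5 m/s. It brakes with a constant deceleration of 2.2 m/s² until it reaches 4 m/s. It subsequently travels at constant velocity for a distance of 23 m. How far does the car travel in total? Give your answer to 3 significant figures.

Phase 1 (decelerating): v₀ = 9.50 m/s, a = -2.2 m/s².
v = v₀ + at → t = (4 − 9.50) / -2.2 = 2.50 s
v² = v₀² + 2aΔx → Δx = (4² − 9.50²)/(2·-2.2) = 16.9 m

Phase 2 (constant speed): v₀ = 4.00 m/s, a = 0 m/s².
Constant speed: t = d/v = 23/4.00 = 5.75 s
Total distance = 16.9 + 23.0 = 39.9 m

39.9 m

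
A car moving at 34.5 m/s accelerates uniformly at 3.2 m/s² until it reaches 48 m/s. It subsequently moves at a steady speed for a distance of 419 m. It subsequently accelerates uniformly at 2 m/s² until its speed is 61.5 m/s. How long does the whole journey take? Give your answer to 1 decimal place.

19.7 s

Phase 1 (accelerating): v₀ = 34.5 m/s, a = 3.2 m/s².
v = v₀ + at → t = (48 − 34.5) / 3.2 = 4.22 s
v² = v₀² + 2aΔx → Δx = (48² − 34.5²)/(2·3.2) = 174 m

Phase 2 (constant speed): v₀ = 48.0 m/s, a = 0 m/s².
Constant speed: t = d/v = 419/48.0 = 8.73 s

Phase 3 (accelerating): v₀ = 48.0 m/s, a = 2 m/s².
v = v₀ + at → t = (61.5 − 48.0) / 2 = 6.75 s
v² = v₀² + 2aΔx → Δx = (61.5² − 48.0²)/(2·2) = 370 m
Total time = 4.22 + 8.73 + 6.75 = 19.7 s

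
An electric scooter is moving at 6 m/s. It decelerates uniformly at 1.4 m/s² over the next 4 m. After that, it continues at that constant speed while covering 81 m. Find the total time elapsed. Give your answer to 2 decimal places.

Phase 1 (decelerating): v₀ = 6.00 m/s, a = -1.4 m/s².
v² = v₀² + 2aΔx = 6.00² + 2·-1.4·4 = 24.8 → v = 4.98 m/s
t = (v − v₀)/a = (4.98 − 6.00)/-1.4 = 0.729 s

Phase 2 (constant speed): v₀ = 4.98 m/s, a = 0 m/s².
Constant speed: t = d/v = 81/4.98 = 16.3 s
Total time = 0.729 + 16.3 = 17.0 s

16.99 s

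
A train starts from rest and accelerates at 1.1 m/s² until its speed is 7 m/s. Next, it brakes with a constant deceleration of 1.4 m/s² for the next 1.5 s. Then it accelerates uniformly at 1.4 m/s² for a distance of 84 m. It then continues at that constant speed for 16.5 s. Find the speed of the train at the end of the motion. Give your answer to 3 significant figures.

Phase 1 (accelerating): v₀ = 0 m/s, a = 1.1 m/s².
v = v₀ + at → t = (7 − 0) / 1.1 = 6.36 s
v² = v₀² + 2aΔx → Δx = (7² − 0²)/(2·1.1) = 22.3 m

Phase 2 (decelerating): v₀ = 7.00 m/s, a = -1.4 m/s².
v = v₀ + at = 7.00 + (-1.4)(1.5) = 4.90 m/s
Δx = v₀t + ½at² = 7.00·1.5 + 0.5·-1.4·1.5² = 8.93 m

Phase 3 (accelerating): v₀ = 4.90 m/s, a = 1.4 m/s².
v² = v₀² + 2aΔx = 4.90² + 2·1.4·84 = 259 → v = 16.1 m/s
t = (v − v₀)/a = (16.1 − 4.90)/1.4 = 8.00 s

Phase 4 (constant speed): v₀ = 16.1 m/s, a = 0 m/s².
v = v₀ + at = 16.1 + (0)(16.5) = 16.1 m/s
Δx = v₀t + ½at² = 16.1·16.5 + 0.5·0·16.5² = 266 m
Final speed = 16.1 m/s

16.1 m/s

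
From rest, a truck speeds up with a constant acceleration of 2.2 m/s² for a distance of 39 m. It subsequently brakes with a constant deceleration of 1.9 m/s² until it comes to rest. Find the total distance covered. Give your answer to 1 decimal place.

84.2 m

Phase 1 (accelerating): v₀ = 0 m/s, a = 2.2 m/s².
v² = v₀² + 2aΔx = 0² + 2·2.2·39 = 172 → v = 13.1 m/s
t = (v − v₀)/a = (13.1 − 0)/2.2 = 5.95 s

Phase 2 (decelerating): v₀ = 13.1 m/s, a = -1.9 m/s².
v = v₀ + at → t = (0 − 13.1) / -1.9 = 6.89 s
v² = v₀² + 2aΔx → Δx = (0² − 13.1²)/(2·-1.9) = 45.2 m
Total distance = 39.0 + 45.2 = 84.2 m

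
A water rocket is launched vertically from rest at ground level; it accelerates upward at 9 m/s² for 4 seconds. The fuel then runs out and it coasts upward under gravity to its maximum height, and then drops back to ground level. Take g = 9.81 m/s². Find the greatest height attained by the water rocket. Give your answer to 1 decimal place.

Phase 1 (powered ascent): v₀ = 0 m/s, a = 9 m/s².
v = v₀ + at = 0 + (9)(4) = 36.0 m/s
Δx = v₀t + ½at² = 0·4 + 0.5·9·4² = 72.0 m

Phase 2 (coasting upward): v₀ = 36.0 m/s, a = -9.81 m/s².
v = v₀ + at → t = (0 − 36.0) / -9.81 = 3.67 s
v² = v₀² + 2aΔx → Δx = (0² − 36.0²)/(2·-9.81) = 66.1 m
Maximum height = 72.0 + 66.1 = 138 m

138.1 m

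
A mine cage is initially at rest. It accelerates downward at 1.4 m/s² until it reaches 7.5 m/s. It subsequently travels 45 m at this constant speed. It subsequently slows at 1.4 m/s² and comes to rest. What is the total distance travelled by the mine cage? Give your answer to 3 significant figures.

85.2 m

Phase 1 (accelerating): v₀ = 0 m/s, a = 1.4 m/s².
v = v₀ + at → t = (7.5 − 0) / 1.4 = 5.36 s
v² = v₀² + 2aΔx → Δx = (7.5² − 0²)/(2·1.4) = 20.1 m

Phase 2 (constant speed): v₀ = 7.50 m/s, a = 0 m/s².
Constant speed: t = d/v = 45/7.50 = 6.00 s

Phase 3 (decelerating): v₀ = 7.50 m/s, a = -1.4 m/s².
v = v₀ + at → t = (0 − 7.50) / -1.4 = 5.36 s
v² = v₀² + 2aΔx → Δx = (0² − 7.50²)/(2·-1.4) = 20.1 m
Total distance = 20.1 + 45.0 + 20.1 = 85.2 m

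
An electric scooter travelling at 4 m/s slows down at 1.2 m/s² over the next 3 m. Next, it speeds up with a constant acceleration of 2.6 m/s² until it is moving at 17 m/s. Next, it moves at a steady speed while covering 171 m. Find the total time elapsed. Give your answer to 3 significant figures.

16.3 s

Phase 1 (decelerating): v₀ = 4.00 m/s, a = -1.2 m/s².
v² = v₀² + 2aΔx = 4.00² + 2·-1.2·3 = 8.80 → v = 2.97 m/s
t = (v − v₀)/a = (2.97 − 4.00)/-1.2 = 0.861 s

Phase 2 (accelerating): v₀ = 2.97 m/s, a = 2.6 m/s².
v = v₀ + at → t = (17 − 2.97) / 2.6 = 5.40 s
v² = v₀² + 2aΔx → Δx = (17² − 2.97²)/(2·2.6) = 53.9 m

Phase 3 (constant speed): v₀ = 17.0 m/s, a = 0 m/s².
Constant speed: t = d/v = 171/17.0 = 10.1 s
Total time = 0.861 + 5.40 + 10.1 = 16.3 s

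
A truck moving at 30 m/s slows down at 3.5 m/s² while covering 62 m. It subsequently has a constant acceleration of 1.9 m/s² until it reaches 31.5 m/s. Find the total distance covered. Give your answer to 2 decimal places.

200.49 m

Phase 1 (decelerating): v₀ = 30.0 m/s, a = -3.5 m/s².
v² = v₀² + 2aΔx = 30.0² + 2·-3.5·62 = 466 → v = 21.6 m/s
t = (v − v₀)/a = (21.6 − 30.0)/-3.5 = 2.40 s

Phase 2 (accelerating): v₀ = 21.6 m/s, a = 1.9 m/s².
v = v₀ + at → t = (31.5 − 21.6) / 1.9 = 5.22 s
v² = v₀² + 2aΔx → Δx = (31.5² − 21.6²)/(2·1.9) = 138 m
Total distance = 62.0 + 138 = 200 m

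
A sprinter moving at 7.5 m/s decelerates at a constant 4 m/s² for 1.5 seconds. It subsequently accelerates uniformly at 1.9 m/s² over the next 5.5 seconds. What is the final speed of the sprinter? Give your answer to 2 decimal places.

Phase 1 (decelerating): v₀ = 7.50 m/s, a = -4 m/s².
v = v₀ + at = 7.50 + (-4)(1.5) = 1.50 m/s
Δx = v₀t + ½at² = 7.50·1.5 + 0.5·-4·1.5² = 6.75 m

Phase 2 (accelerating): v₀ = 1.50 m/s, a = 1.9 m/s².
v = v₀ + at = 1.50 + (1.9)(5.5) = 11.9 m/s
Δx = v₀t + ½at² = 1.50·5.5 + 0.5·1.9·5.5² = 37.0 m
Final speed = 11.9 m/s

11.95 m/s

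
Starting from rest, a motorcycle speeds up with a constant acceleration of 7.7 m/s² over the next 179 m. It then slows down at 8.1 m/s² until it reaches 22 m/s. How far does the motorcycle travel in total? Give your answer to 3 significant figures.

319 m

Phase 1 (accelerating): v₀ = 0 m/s, a = 7.7 m/s².
v² = v₀² + 2aΔx = 0² + 2·7.7·179 = 2760 → v = 52.5 m/s
t = (v − v₀)/a = (52.5 − 0)/7.7 = 6.82 s

Phase 2 (decelerating): v₀ = 52.5 m/s, a = -8.1 m/s².
v = v₀ + at → t = (22 − 52.5) / -8.1 = 3.77 s
v² = v₀² + 2aΔx → Δx = (22² − 52.5²)/(2·-8.1) = 140 m
Total distance = 179 + 140 = 319 m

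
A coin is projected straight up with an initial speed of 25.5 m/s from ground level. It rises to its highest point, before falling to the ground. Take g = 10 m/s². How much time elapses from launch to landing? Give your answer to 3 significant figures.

5.10 s

Phase 1 (rising): v₀ = 25.5 m/s, a = -10 m/s².
v = v₀ + at → t = (0 − 25.5) / -10 = 2.55 s
v² = v₀² + 2aΔx → Δx = (0² − 25.5²)/(2·-10) = 32.5 m

Phase 2 (falling): v₀ = 0 m/s, a = -10 m/s².
Falls 32.5 m from rest: t = √(2·32.5/10) = 2.55 s; v = g·t = 25.5 m/s.
Total time = 2.55 + 2.55 = 5.10 s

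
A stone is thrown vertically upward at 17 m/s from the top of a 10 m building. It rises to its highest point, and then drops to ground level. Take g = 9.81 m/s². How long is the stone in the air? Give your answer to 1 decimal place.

Phase 1 (rising): v₀ = 17.0 m/s, a = -9.81 m/s².
v = v₀ + at → t = (0 − 17.0) / -9.81 = 1.73 s
v² = v₀² + 2aΔx → Δx = (0² − 17.0²)/(2·-9.81) = 14.7 m

Phase 2 (falling): v₀ = 0 m/s, a = -9.81 m/s².
Falls 24.7 m from rest: t = √(2·24.7/9.81) = 2.25 s; v = g·t = 22.0 m/s.
Total time = 1.73 + 2.25 = 3.98 s

4.0 s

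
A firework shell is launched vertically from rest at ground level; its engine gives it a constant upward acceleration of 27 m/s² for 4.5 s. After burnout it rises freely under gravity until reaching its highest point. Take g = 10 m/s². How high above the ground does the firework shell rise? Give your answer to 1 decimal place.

1011.5 m

Phase 1 (powered ascent): v₀ = 0 m/s, a = 27 m/s².
v = v₀ + at = 0 + (27)(4.5) = 122 m/s
Δx = v₀t + ½at² = 0·4.5 + 0.5·27·4.5² = 273 m

Phase 2 (coasting upward): v₀ = 122 m/s, a = -10 m/s².
v = v₀ + at → t = (0 − 122) / -10 = 12.2 s
v² = v₀² + 2aΔx → Δx = (0² − 122²)/(2·-10) = 738 m
Maximum height = 273 + 738 = 1010 m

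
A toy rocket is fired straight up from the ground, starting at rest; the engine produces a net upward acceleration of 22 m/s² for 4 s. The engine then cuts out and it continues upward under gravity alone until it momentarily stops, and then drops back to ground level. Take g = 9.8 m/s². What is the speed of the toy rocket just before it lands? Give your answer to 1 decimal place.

105.8 m/s

Phase 1 (powered ascent): v₀ = 0 m/s, a = 22 m/s².
v = v₀ + at = 0 + (22)(4) = 88.0 m/s
Δx = v₀t + ½at² = 0·4 + 0.5·22·4² = 176 m

Phase 2 (coasting upward): v₀ = 88.0 m/s, a = -9.8 m/s².
v = v₀ + at → t = (0 − 88.0) / -9.8 = 8.98 s
v² = v₀² + 2aΔx → Δx = (0² − 88.0²)/(2·-9.8) = 395 m

Phase 3 (free fall): v₀ = 0 m/s, a = -9.8 m/s².
Falls 571 m from rest: t = √(2·571/9.8) = 10.8 s; v = g·t = 106 m/s.
Impact speed = 106 m/s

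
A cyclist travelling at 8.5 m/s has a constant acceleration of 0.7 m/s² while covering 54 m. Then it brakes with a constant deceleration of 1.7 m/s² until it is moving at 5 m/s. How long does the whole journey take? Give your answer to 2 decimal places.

9.44 s

Phase 1 (accelerating): v₀ = 8.50 m/s, a = 0.7 m/s².
v² = v₀² + 2aΔx = 8.50² + 2·0.7·54 = 148 → v = 12.2 m/s
t = (v − v₀)/a = (12.2 − 8.50)/0.7 = 5.23 s

Phase 2 (decelerating): v₀ = 12.2 m/s, a = -1.7 m/s².
v = v₀ + at → t = (5 − 12.2) / -1.7 = 4.21 s
v² = v₀² + 2aΔx → Δx = (5² − 12.2²)/(2·-1.7) = 36.1 m
Total time = 5.23 + 4.21 = 9.44 s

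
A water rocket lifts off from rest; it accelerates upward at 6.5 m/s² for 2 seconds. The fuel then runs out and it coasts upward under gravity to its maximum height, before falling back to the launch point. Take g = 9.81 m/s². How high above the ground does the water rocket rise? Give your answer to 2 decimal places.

21.61 m

Phase 1 (powered ascent): v₀ = 0 m/s, a = 6.5 m/s².
v = v₀ + at = 0 + (6.5)(2) = 13.0 m/s
Δx = v₀t + ½at² = 0·2 + 0.5·6.5·2² = 13.0 m

Phase 2 (coasting upward): v₀ = 13.0 m/s, a = -9.81 m/s².
v = v₀ + at → t = (0 − 13.0) / -9.81 = 1.33 s
v² = v₀² + 2aΔx → Δx = (0² − 13.0²)/(2·-9.81) = 8.61 m
Maximum height = 13.0 + 8.61 = 21.6 m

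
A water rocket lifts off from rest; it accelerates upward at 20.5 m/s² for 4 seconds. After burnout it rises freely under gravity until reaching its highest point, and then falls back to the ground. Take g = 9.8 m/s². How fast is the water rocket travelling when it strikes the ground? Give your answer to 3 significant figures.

Phase 1 (powered ascent): v₀ = 0 m/s, a = 20.5 m/s².
v = v₀ + at = 0 + (20.5)(4) = 82.0 m/s
Δx = v₀t + ½at² = 0·4 + 0.5·20.5·4² = 164 m

Phase 2 (coasting upward): v₀ = 82.0 m/s, a = -9.8 m/s².
v = v₀ + at → t = (0 − 82.0) / -9.8 = 8.37 s
v² = v₀² + 2aΔx → Δx = (0² − 82.0²)/(2·-9.8) = 343 m

Phase 3 (free fall): v₀ = 0 m/s, a = -9.8 m/s².
Falls 507 m from rest: t = √(2·507/9.8) = 10.2 s; v = g·t = 99.7 m/s.
Impact speed = 99.7 m/s

99.7 m/s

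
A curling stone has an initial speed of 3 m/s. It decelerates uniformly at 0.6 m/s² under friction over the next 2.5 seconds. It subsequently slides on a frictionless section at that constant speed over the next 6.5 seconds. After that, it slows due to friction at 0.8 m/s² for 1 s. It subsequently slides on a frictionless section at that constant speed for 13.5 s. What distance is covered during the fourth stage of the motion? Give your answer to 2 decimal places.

9.45 m

Phase 1 (decelerating): v₀ = 3.00 m/s, a = -0.6 m/s².
v = v₀ + at = 3.00 + (-0.6)(2.5) = 1.50 m/s
Δx = v₀t + ½at² = 3.00·2.5 + 0.5·-0.6·2.5² = 5.62 m

Phase 2 (constant speed): v₀ = 1.50 m/s, a = 0 m/s².
v = v₀ + at = 1.50 + (0)(6.5) = 1.50 m/s
Δx = v₀t + ½at² = 1.50·6.5 + 0.5·0·6.5² = 9.75 m

Phase 3 (decelerating): v₀ = 1.50 m/s, a = -0.8 m/s².
v = v₀ + at = 1.50 + (-0.8)(1) = 0.700 m/s
Δx = v₀t + ½at² = 1.50·1 + 0.5·-0.8·1² = 1.10 m

Phase 4 (constant speed): v₀ = 0.700 m/s, a = 0 m/s².
v = v₀ + at = 0.700 + (0)(13.5) = 0.700 m/s
Δx = v₀t + ½at² = 0.700·13.5 + 0.5·0·13.5² = 9.45 m
Distance in phase 4 = 9.45 m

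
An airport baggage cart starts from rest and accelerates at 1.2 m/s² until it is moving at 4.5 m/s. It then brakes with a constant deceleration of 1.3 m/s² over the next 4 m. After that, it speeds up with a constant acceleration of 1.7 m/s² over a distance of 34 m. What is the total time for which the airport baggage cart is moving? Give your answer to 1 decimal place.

9.5 s

Phase 1 (accelerating): v₀ = 0 m/s, a = 1.2 m/s².
v = v₀ + at → t = (4.5 − 0) / 1.2 = 3.75 s
v² = v₀² + 2aΔx → Δx = (4.5² − 0²)/(2·1.2) = 8.44 m

Phase 2 (decelerating): v₀ = 4.50 m/s, a = -1.3 m/s².
v² = v₀² + 2aΔx = 4.50² + 2·-1.3·4 = 9.85 → v = 3.14 m/s
t = (v − v₀)/a = (3.14 − 4.50)/-1.3 = 1.05 s

Phase 3 (accelerating): v₀ = 3.14 m/s, a = 1.7 m/s².
v² = v₀² + 2aΔx = 3.14² + 2·1.7·34 = 125 → v = 11.2 m/s
t = (v − v₀)/a = (11.2 − 3.14)/1.7 = 4.74 s
Total time = 3.75 + 1.05 + 4.74 = 9.54 s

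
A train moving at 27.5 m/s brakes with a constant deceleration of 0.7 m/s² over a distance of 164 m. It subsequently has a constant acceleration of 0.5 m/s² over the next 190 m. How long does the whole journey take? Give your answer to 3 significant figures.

14.1 s

Phase 1 (decelerating): v₀ = 27.5 m/s, a = -0.7 m/s².
v² = v₀² + 2aΔx = 27.5² + 2·-0.7·164 = 527 → v = 22.9 m/s
t = (v − v₀)/a = (22.9 − 27.5)/-0.7 = 6.50 s

Phase 2 (accelerating): v₀ = 22.9 m/s, a = 0.5 m/s².
v² = v₀² + 2aΔx = 22.9² + 2·0.5·190 = 717 → v = 26.8 m/s
t = (v − v₀)/a = (26.8 − 22.9)/0.5 = 7.64 s
Total time = 6.50 + 7.64 = 14.1 s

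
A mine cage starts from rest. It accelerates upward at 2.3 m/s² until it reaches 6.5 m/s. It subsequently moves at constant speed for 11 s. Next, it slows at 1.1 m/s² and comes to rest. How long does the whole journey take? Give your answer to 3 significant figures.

19.7 s

Phase 1 (accelerating): v₀ = 0 m/s, a = 2.3 m/s².
v = v₀ + at → t = (6.5 − 0) / 2.3 = 2.83 s
v² = v₀² + 2aΔx → Δx = (6.5² − 0²)/(2·2.3) = 9.18 m

Phase 2 (constant speed): v₀ = 6.50 m/s, a = 0 m/s².
v = v₀ + at = 6.50 + (0)(11) = 6.50 m/s
Δx = v₀t + ½at² = 6.50·11 + 0.5·0·11² = 71.5 m

Phase 3 (decelerating): v₀ = 6.50 m/s, a = -1.1 m/s².
v = v₀ + at → t = (0 − 6.50) / -1.1 = 5.91 s
v² = v₀² + 2aΔx → Δx = (0² − 6.50²)/(2·-1.1) = 19.2 m
Total time = 2.83 + 11.0 + 5.91 = 19.7 s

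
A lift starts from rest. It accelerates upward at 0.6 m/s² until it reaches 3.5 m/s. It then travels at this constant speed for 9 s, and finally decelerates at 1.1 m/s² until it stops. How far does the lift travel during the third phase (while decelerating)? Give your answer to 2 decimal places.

Phase 1 (accelerating): v₀ = 0 m/s, a = 0.6 m/s².
v = v₀ + at → t = (3.5 − 0) / 0.6 = 5.83 s
v² = v₀² + 2aΔx → Δx = (3.5² − 0²)/(2·0.6) = 10.2 m

Phase 2 (constant speed): v₀ = 3.50 m/s, a = 0 m/s².
v = v₀ + at = 3.50 + (0)(9) = 3.50 m/s
Δx = v₀t + ½at² = 3.50·9 + 0.5·0·9² = 31.5 m

Phase 3 (decelerating): v₀ = 3.50 m/s, a = -1.1 m/s².
v = v₀ + at → t = (0 − 3.50) / -1.1 = 3.18 s
v² = v₀² + 2aΔx → Δx = (0² − 3.50²)/(2·-1.1) = 5.57 m
Distance in phase 3 = 5.57 m

5.57 m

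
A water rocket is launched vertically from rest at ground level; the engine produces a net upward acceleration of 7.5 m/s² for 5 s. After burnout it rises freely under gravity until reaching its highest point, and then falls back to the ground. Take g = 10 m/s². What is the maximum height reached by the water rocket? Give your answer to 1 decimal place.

164.1 m

Phase 1 (powered ascent): v₀ = 0 m/s, a = 7.5 m/s².
v = v₀ + at = 0 + (7.5)(5) = 37.5 m/s
Δx = v₀t + ½at² = 0·5 + 0.5·7.5·5² = 93.8 m

Phase 2 (coasting upward): v₀ = 37.5 m/s, a = -10 m/s².
v = v₀ + at → t = (0 − 37.5) / -10 = 3.75 s
v² = v₀² + 2aΔx → Δx = (0² − 37.5²)/(2·-10) = 70.3 m
Maximum height = 93.8 + 70.3 = 164 m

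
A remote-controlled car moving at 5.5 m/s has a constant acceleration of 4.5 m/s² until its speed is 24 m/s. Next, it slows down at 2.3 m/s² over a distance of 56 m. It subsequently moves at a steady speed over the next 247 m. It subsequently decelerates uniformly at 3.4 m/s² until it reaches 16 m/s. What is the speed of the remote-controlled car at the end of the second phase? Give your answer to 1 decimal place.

Phase 1 (accelerating): v₀ = 5.50 m/s, a = 4.5 m/s².
v = v₀ + at → t = (24 − 5.50) / 4.5 = 4.11 s
v² = v₀² + 2aΔx → Δx = (24² − 5.50²)/(2·4.5) = 60.6 m

Phase 2 (decelerating): v₀ = 24.0 m/s, a = -2.3 m/s².
v² = v₀² + 2aΔx = 24.0² + 2·-2.3·56 = 318 → v = 17.8 m/s
t = (v − v₀)/a = (17.8 − 24.0)/-2.3 = 2.68 s
Speed at end of phase 2 = 17.8 m/s

17.8 m/s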